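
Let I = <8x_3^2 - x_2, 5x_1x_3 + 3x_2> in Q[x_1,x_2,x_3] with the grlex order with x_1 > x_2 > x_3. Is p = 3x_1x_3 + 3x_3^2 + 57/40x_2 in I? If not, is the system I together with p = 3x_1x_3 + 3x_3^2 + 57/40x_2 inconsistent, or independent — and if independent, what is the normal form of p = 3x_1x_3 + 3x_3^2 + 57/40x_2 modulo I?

3x_1x_3 + 3x_3^2 + 57/40x_2 lies in I (it reduces to 0).

First compute the reduced Gröbner basis of I by Buchberger's algorithm.
f_1 = 8x_3^2 - x_2, LT = x_3^2.
f_2 = 5x_1x_3 + 3x_2, LT = x_1x_3.

S(f_1,f_2): lcm = x_1x_3^2. S = -1/8x_1x_2 - 3/5x_2x_3.
  leading term x_1x_2: no divisor's leading term divides it; move -1/8x_1x_2 to the remainder.
  leading term x_2x_3: no divisor's leading term divides it; move -3/5x_2x_3 to the remainder.
  remainder -1/8x_1x_2 - 3/5x_2x_3 ≠ 0; add h_3 = -1/8x_1x_2 - 3/5x_2x_3 to the basis.

The other S-polynomials (S(f_1,h_3), S(f_2,h_3)) all reduce to 0 modulo the current basis, so we have a Gröbner basis.
Inter-reduce: drop elements whose leading term is divisible by another's, tail-reduce, and make monic.
Reduced Gröbner basis: {x_1x_2 + 24/5x_2x_3, x_1x_3 + 3/5x_2, x_3^2 - 1/8x_2}.
Label its elements g_1 = x_1x_2 + 24/5x_2x_3, g_2 = x_1x_3 + 3/5x_2, g_3 = x_3^2 - 1/8x_2.

Reduce p = 3x_1x_3 + 3x_3^2 + 57/40x_2 modulo G:
  leading term x_1x_3: subtract (3)·g_2 from 3x_1x_3 + 3x_3^2 + 57/40x_2 → 3x_3^2 - 3/8x_2
  leading term x_3^2: subtract (3)·g_3 from 3x_3^2 - 3/8x_2 → 0
  normal form = 0.
Since the normal form is 0, p ∈ I.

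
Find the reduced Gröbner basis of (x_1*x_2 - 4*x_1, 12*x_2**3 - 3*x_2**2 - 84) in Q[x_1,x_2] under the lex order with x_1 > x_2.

Buchberger's algorithm terminates because the ascending chain of leading-term ideals stabilizes.

f_1 = x_1*x_2 - 4*x_1, LT = x_1*x_2.
f_2 = 12*x_2**3 - 3*x_2**2 - 84, LT = x_2**3.

S(f_1,f_2): lcm = x_1*x_2**3. S = -15/4*x_1*x_2**2 + 7*x_1.
  leading term x_1*x_2**2: subtract (-15/4*x_2)·f_1 from -15/4*x_1*x_2**2 + 7*x_1 → -15*x_1*x_2 + 7*x_1
  leading term x_1*x_2: subtract (-15)·f_1 from -15*x_1*x_2 + 7*x_1 → -53*x_1
  leading term x_1: no divisor's leading term divides it; move -53*x_1 to the remainder.
  remainder -53*x_1 ≠ 0; add g_3 = -53*x_1 to the basis.

The other S-polynomials (S(f_1,g_3), S(f_2,g_3)) all reduce to 0 modulo the current basis, so we have a Gröbner basis.
Inter-reduce: drop elements whose leading term is divisible by another's, tail-reduce, and make monic.

G = {x_1, x_2**3 - 1/4*x_2**2 - 7}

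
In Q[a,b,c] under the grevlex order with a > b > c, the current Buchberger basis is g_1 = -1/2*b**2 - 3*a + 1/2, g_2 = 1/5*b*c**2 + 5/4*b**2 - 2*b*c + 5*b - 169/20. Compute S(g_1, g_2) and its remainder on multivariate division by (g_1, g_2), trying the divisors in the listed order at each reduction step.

lcm(LM(g_1), LM(g_2)) = b**2*c**2.
S = (lcm/LT(g_1))·g_1 − (lcm/LT(g_2))·g_2 = -25/4*b**3 + 10*b**2*c + 6*a*c**2 - 25*b**2 - c**2 + 169/4*b.
Reduce S modulo (g_1, g_2) in that order:
  leading term b**3: subtract (25/2*b)·g_1 from -25/4*b**3 + 10*b**2*c + 6*a*c**2 - 25*b**2 - c**2 + 169/4*b → 10*b**2*c + 6*a*c**2 + 75/2*a*b - 25*b**2 - c**2 + 36*b
  leading term b**2*c: subtract (-20*c)·g_1 from 10*b**2*c + 6*a*c**2 + 75/2*a*b - 25*b**2 - c**2 + 36*b → 6*a*c**2 + 75/2*a*b - 25*b**2 - 60*a*c - c**2 + 36*b + 10*c
  leading term a*c**2: no divisor's leading term divides it; move 6*a*c**2 to the remainder.
  leading term a*b: no divisor's leading term divides it; move 75/2*a*b to the remainder.
  leading term b**2: subtract (50)·g_1 from -25*b**2 - 60*a*c - c**2 + 36*b + 10*c → -60*a*c - c**2 + 150*a + 36*b + 10*c - 25
  leading term a*c: no divisor's leading term divides it; move -60*a*c to the remainder.
  leading term c**2: no divisor's leading term divides it; move -c**2 to the remainder.
  leading term a: no divisor's leading term divides it; move 150*a to the remainder.
  leading term b: no divisor's leading term divides it; move 36*b to the remainder.
  leading term c: no divisor's leading term divides it; move 10*c to the remainder.
  leading term 1: no divisor's leading term divides it; move -25 to the remainder.
The remainder 6*a*c**2 + 75/2*a*b - 60*a*c - c**2 + 150*a + 36*b + 10*c - 25 is nonzero, so it would be added as the next basis element.

S(g_1, g_2) = -25/4*b**3 + 10*b**2*c + 6*a*c**2 - 25*b**2 - c**2 + 169/4*b; remainder on division = 6*a*c**2 + 75/2*a*b - 60*a*c - c**2 + 150*a + 36*b + 10*c - 25.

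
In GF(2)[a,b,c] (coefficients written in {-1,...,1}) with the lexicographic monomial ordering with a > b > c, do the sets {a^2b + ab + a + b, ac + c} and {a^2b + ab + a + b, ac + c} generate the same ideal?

Yes, the ideals are equal.

Since reduced Gröbner bases are canonical representatives of ideals under a given ordering, it suffices to compute and compare them.
Buchberger on the first generating set:
f_1 = a^2b + ab + a + b, LT = a^2b.
f_2 = ac + c, LT = ac.

S(f_1,f_2): lcm = a^2bc. S = ac + bc.
  leading term ac: subtract (1)·f_2 from ac + bc → bc + c
  leading term bc: no divisor's leading term divides it; move bc to the remainder.
  leading term c: no divisor's leading term divides it; move c to the remainder.
  remainder bc + c ≠ 0; add g_3 = bc + c to the basis.

S(f_1,g_3): lcm = a^2bc. S = a^2c + abc + ac + bc.
  leading term a^2c: subtract (a)·f_2 from a^2c + abc + ac + bc → abc + bc
  leading term abc: subtract (b)·f_2 from abc + bc → 0
  remainder 0.

S(f_2,g_3): lcm = abc. S = ac + bc.
  leading term ac: subtract (1)·f_2 from ac + bc → bc + c
  leading term bc: subtract (1)·g_3 from bc + c → 0
  remainder 0.

Every S-polynomial of the final basis reduces to 0, so we have a Gröbner basis.
Inter-reduce: drop elements whose leading term is divisible by another's, tail-reduce, and make monic.
Reduced Gröbner basis: {a^2b + ab + a + b, ac + c, bc + c}.

Buchberger on the second generating set:
h_1 = a^2b + ab + a + b, LT = a^2b.
h_2 = ac + c, LT = ac.

S(h_1,h_2): lcm = a^2bc. S = ac + bc.
  leading term ac: subtract (1)·h_2 from ac + bc → bc + c
  leading term bc: no divisor's leading term divides it; move bc to the remainder.
  leading term c: no divisor's leading term divides it; move c to the remainder.
  remainder bc + c ≠ 0; add k_3 = bc + c to the basis.

S(h_1,k_3): lcm = a^2bc. S = a^2c + abc + ac + bc.
  leading term a^2c: subtract (a)·h_2 from a^2c + abc + ac + bc → abc + bc
  leading term abc: subtract (b)·h_2 from abc + bc → 0
  remainder 0.

S(h_2,k_3): lcm = abc. S = ac + bc.
  leading term ac: subtract (1)·h_2 from ac + bc → bc + c
  leading term bc: subtract (1)·k_3 from bc + c → 0
  remainder 0.

Every S-polynomial of the final basis reduces to 0, so we have a Gröbner basis.
Inter-reduce: drop elements whose leading term is divisible by another's, tail-reduce, and make monic.
Reduced Gröbner basis: {a^2b + ab + a + b, ac + c, bc + c}.

These coincide, so the ideals are equal.
The same test decides containment: I ⊆ J iff every generator of I reduces to 0 modulo a Gröbner basis of J.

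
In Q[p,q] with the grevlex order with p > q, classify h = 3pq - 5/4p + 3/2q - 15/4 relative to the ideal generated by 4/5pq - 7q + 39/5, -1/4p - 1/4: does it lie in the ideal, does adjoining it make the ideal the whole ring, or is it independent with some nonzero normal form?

First compute the reduced Gröbner basis of I by Buchberger's algorithm.
f_1 = 4/5pq - 7q + 39/5, LT = pq.
f_2 = -1/4p - 1/4, LT = p.

S(f_1,f_2): lcm = pq. S = -39/4q + 39/4.
  reduce S modulo (f_1, f_2):
  remainder -39/4q + 39/4 ≠ 0; add k_3 = -39/4q + 39/4 to the basis.

The other S-polynomials (S(f_1,k_3), S(f_2,k_3)) all reduce to 0 modulo the current basis, so we have a Gröbner basis.
Inter-reduce: drop elements whose leading term is divisible by another's, tail-reduce, and make monic.
Reduced Gröbner basis: {p + 1, q - 1}.
Label its elements g_1 = p + 1, g_2 = q - 1.

Reduce h = 3pq - 5/4p + 3/2q - 15/4 modulo G:
  leading term pq: subtract (3q)·g_1 from 3pq - 5/4p + 3/2q - 15/4 → -5/4p - 3/2q - 15/4
  leading term p: subtract (-5/4)·g_1 from -5/4p - 3/2q - 15/4 → -3/2q - 5/2
  leading term q: subtract (-3/2)·g_2 from -3/2q - 5/2 → -4
  leading term 1: no divisor's leading term divides it; move -4 to the remainder.
  normal form = -4.
The normal form is nonzero, so h ∉ I. Since h minus its normal form lies in I, I + (h) = I + (r) where r = -4; decide whether this ideal is the whole ring.
Here r = -4 is a nonzero constant, hence a unit: 1 ∈ I + (h), the Gröbner basis of I + (h) is {1}, and the enlarged system has no common solution — adjoining h is inconsistent.

Adjoining 3pq - 5/4p + 3/2q - 15/4 makes the ideal the whole ring: the system is inconsistent.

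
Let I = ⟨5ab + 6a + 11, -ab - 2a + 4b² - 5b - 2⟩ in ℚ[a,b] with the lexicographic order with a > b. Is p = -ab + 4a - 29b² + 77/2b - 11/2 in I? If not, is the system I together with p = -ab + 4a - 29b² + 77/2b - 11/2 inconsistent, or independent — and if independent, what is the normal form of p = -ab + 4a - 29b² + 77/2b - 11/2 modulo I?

First compute the reduced Gröbner basis of I by Buchberger's algorithm.
f_1 = 5ab + 6a + 11, LT = ab.
f_2 = -ab - 2a + 4b² - 5b - 2, LT = ab.

S(f_1,f_2): lcm = ab. S = -⅘a + 4b² - 5b + ⅕.
  reduce S modulo (f_1, f_2):
  remainder -⅘a + 4b² - 5b + ⅕ ≠ 0; add h_3 = -⅘a + 4b² - 5b + ⅕ to the basis.

S(f_1,h_3): lcm = ab. S = 6/5a + 5b³ - 25/4b² + ¼b + 11/5.
  reduce S modulo (f_1, f_2, h_3):
  remainder 5b³ - ¼b² - 29/4b + 5/2 ≠ 0; add h_4 = 5b³ - ¼b² - 29/4b + 5/2 to the basis.

The other S-polynomials (S(f_2,h_3), S(f_1,h_4), S(f_2,h_4), S(h_3,h_4)) all reduce to 0 modulo the current basis, so we have a Gröbner basis.
Inter-reduce: drop elements whose leading term is divisible by another's, tail-reduce, and make monic.
Reduced Gröbner basis: {a - 5b² + 25/4b - ¼, b³ - 1/20b² - 29/20b + ½}.
Label its elements g_1 = a - 5b² + 25/4b - ¼, g_2 = b³ - 1/20b² - 29/20b + ½.

Reduce p = -ab + 4a - 29b² + 77/2b - 11/2 modulo G:
  leading term ab: subtract (-b)·g_1 from -ab + 4a - 29b² + 77/2b - 11/2 → 4a - 5b³ - 91/4b² + 153/4b - 11/2
  leading term a: subtract (4)·g_1 from 4a - 5b³ - 91/4b² + 153/4b - 11/2 → -5b³ - 11/4b² + 53/4b - 9/2
  leading term b³: subtract (-5)·g_2 from -5b³ - 11/4b² + 53/4b - 9/2 → -3b² + 6b - 2
  leading term b²: no divisor's leading term divides it; move -3b² to the remainder.
  leading term b: no divisor's leading term divides it; move 6b to the remainder.
  leading term 1: no divisor's leading term divides it; move -2 to the remainder.
  normal form = -3b² + 6b - 2.
The normal form is nonzero, so p ∉ I. Since p minus its normal form lies in I, I + (p) = I + (r) where r = -3b² + 6b - 2; decide whether this ideal is the whole ring.
Run Buchberger on G together with r (pairs among the g_i already reduce to 0 since G is a Gröbner basis):
g_1 = a - 5b² + 25/4b - ¼, LT = a.
g_2 = b³ - 1/20b² - 29/20b + ½, LT = b³.
r = -3b² + 6b - 2, LT = b².

S(g_2,r): lcm = b³. S = 39/20b² - 127/60b + ½.
  reduce S modulo (g_1, g_2, r):
  remainder 107/60b - ⅘ ≠ 0; add m_4 = 107/60b - ⅘ to the basis.

S(g_2,m_4): lcm = b³. S = 853/2140b² - 29/20b + ½.
  reduce S modulo (g_1, g_2, r, m_4):
  remainder -2012/34347 ≠ 0; add m_5 = -2012/34347 to the basis.

The other S-polynomials (S(g_1,g_2), S(g_1,r), S(g_1,m_4), S(r,m_4), S(g_1,m_5), S(g_2,m_5), S(r,m_5), S(m_4,m_5)) all reduce to 0 modulo the current basis, so we have a Gröbner basis.
Inter-reduce: drop elements whose leading term is divisible by another's, tail-reduce, and make monic.
Reduced Gröbner basis: {1}.
The reduced Gröbner basis of I + (p) is {1}: the ideal is the whole ring, so the enlarged system has no common solution — adjoining p is inconsistent.

Adjoining -ab + 4a - 29b² + 77/2b - 11/2 makes the ideal the whole ring: the system is inconsistent.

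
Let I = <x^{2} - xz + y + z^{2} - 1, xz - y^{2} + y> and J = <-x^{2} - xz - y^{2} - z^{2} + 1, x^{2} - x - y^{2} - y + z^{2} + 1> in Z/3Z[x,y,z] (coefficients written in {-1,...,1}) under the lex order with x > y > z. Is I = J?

No, the ideals differ.

Since reduced Gröbner bases are canonical representatives of ideals under a given ordering, it suffices to compute and compare them.
Buchberger on the first generating set:
f_1 = x^{2} - xz + y + z^{2} - 1, LT = x^{2}.
f_2 = xz - y^{2} + y, LT = xz.

S(f_1,f_2): lcm = x^{2}z. S = xy^{2} - xy - xz^{2} + yz + z^{3} - z.
  leading term xy^{2}: no divisor's leading term divides it; move xy^{2} to the remainder.
  leading term xy: no divisor's leading term divides it; move -xy to the remainder.
  leading term xz^{2}: subtract (-z)·f_2 from -xz^{2} + yz + z^{3} - z → -y^{2}z - yz + z^{3} - z
  leading term y^{2}z: no divisor's leading term divides it; move -y^{2}z to the remainder.
  leading term yz: no divisor's leading term divides it; move -yz to the remainder.
  leading term z^{3}: no divisor's leading term divides it; move z^{3} to the remainder.
  leading term z: no divisor's leading term divides it; move -z to the remainder.
  remainder xy^{2} - xy - y^{2}z - yz + z^{3} - z ≠ 0; add g_3 = xy^{2} - xy - y^{2}z - yz + z^{3} - z to the basis.

S(f_2,g_3): lcm = xy^{2}z. S = xyz - y^{4} + y^{3} + y^{2}z^{2} + yz^{2} - z^{4} + z^{2}.
  leading term xyz: subtract (y)·f_2 from xyz - y^{4} + y^{3} + y^{2}z^{2} + yz^{2} - z^{4} + z^{2} → -y^{4} - y^{3} + y^{2}z^{2} - y^{2} + yz^{2} - z^{4} + z^{2}
  leading term y^{4}: no divisor's leading term divides it; move -y^{4} to the remainder.
  leading term y^{3}: no divisor's leading term divides it; move -y^{3} to the remainder.
  leading term y^{2}z^{2}: no divisor's leading term divides it; move y^{2}z^{2} to the remainder.
  leading term y^{2}: no divisor's leading term divides it; move -y^{2} to the remainder.
  leading term yz^{2}: no divisor's leading term divides it; move yz^{2} to the remainder.
  leading term z^{4}: no divisor's leading term divides it; move -z^{4} to the remainder.
  leading term z^{2}: no divisor's leading term divides it; move z^{2} to the remainder.
  remainder -y^{4} - y^{3} + y^{2}z^{2} - y^{2} + yz^{2} - z^{4} + z^{2} ≠ 0; add g_4 = -y^{4} - y^{3} + y^{2}z^{2} - y^{2} + yz^{2} - z^{4} + z^{2} to the basis.

The other S-polynomials (S(f_1,g_3), S(f_1,g_4), S(f_2,g_4), S(g_3,g_4)) all reduce to 0 modulo the current basis, so we have a Gröbner basis.
Inter-reduce: drop elements whose leading term is divisible by another's, tail-reduce, and make monic.
Reduced Gröbner basis: {x^{2} - y^{2} - y + z^{2} - 1, xy^{2} - xy - y^{2}z - yz + z^{3} - z, xz - y^{2} + y, y^{4} + y^{3} - y^{2}z^{2} + y^{2} - yz^{2} + z^{4} - z^{2}}.

Buchberger on the second generating set:
h_1 = -x^{2} - xz - y^{2} - z^{2} + 1, LT = x^{2}.
h_2 = x^{2} - x - y^{2} - y + z^{2} + 1, LT = x^{2}.

S(h_1,h_2): lcm = x^{2}. S = xz + x - y^{2} + y + 1.
  leading term xz: no divisor's leading term divides it; move xz to the remainder.
  leading term x: no divisor's leading term divides it; move x to the remainder.
  leading term y^{2}: no divisor's leading term divides it; move -y^{2} to the remainder.
  leading term y: no divisor's leading term divides it; move y to the remainder.
  leading term 1: no divisor's leading term divides it; move 1 to the remainder.
  remainder xz + x - y^{2} + y + 1 ≠ 0; add k_3 = xz + x - y^{2} + y + 1 to the basis.

S(h_1,k_3): lcm = x^{2}z. S = -x^{2} + xy^{2} - xy + xz^{2} - x + y^{2}z + z^{3} - z.
  leading term x^{2}: subtract (1)·h_1 from -x^{2} + xy^{2} - xy + xz^{2} - x + y^{2}z + z^{3} - z → xy^{2} - xy + xz^{2} + xz - x + y^{2}z + y^{2} + z^{3} + z^{2} - z - 1
  leading term xy^{2}: no divisor's leading term divides it; move xy^{2} to the remainder.
  leading term xy: no divisor's leading term divides it; move -xy to the remainder.
  leading term xz^{2}: subtract (z)·k_3 from xz^{2} + xz - x + y^{2}z + y^{2} + z^{3} + z^{2} - z - 1 → -x - y^{2}z + y^{2} - yz + z^{3} + z^{2} + z - 1
  leading term x: no divisor's leading term divides it; move -x to the remainder.
  leading term y^{2}z: no divisor's leading term divides it; move -y^{2}z to the remainder.
  leading term y^{2}: no divisor's leading term divides it; move y^{2} to the remainder.
  leading term yz: no divisor's leading term divides it; move -yz to the remainder.
  leading term z^{3}: no divisor's leading term divides it; move z^{3} to the remainder.
  leading term z^{2}: no divisor's leading term divides it; move z^{2} to the remainder.
  leading term z: no divisor's leading term divides it; move z to the remainder.
  leading term 1: no divisor's leading term divides it; move -1 to the remainder.
  remainder xy^{2} - xy - x - y^{2}z + y^{2} - yz + z^{3} + z^{2} + z - 1 ≠ 0; add k_4 = xy^{2} - xy - x - y^{2}z + y^{2} - yz + z^{3} + z^{2} + z - 1 to the basis.

S(k_3,k_4): lcm = xy^{2}z. S = xy^{2} + xyz + xz - y^{4} + y^{3} + y^{2}z^{2} - y^{2}z + y^{2} + yz^{2} - z^{4} - z^{3} - z^{2} + z.
  leading term xy^{2}: subtract (1)·k_4 from xy^{2} + xyz + xz - y^{4} + y^{3} + y^{2}z^{2} - y^{2}z + y^{2} + yz^{2} - z^{4} - z^{3} - z^{2} + z → xyz + xy + xz + x - y^{4} + y^{3} + y^{2}z^{2} + yz^{2} + yz - z^{4} + z^{3} + z^{2} + 1
  leading term xyz: subtract (y)·k_3 from xyz + xy + xz + x - y^{4} + y^{3} + y^{2}z^{2} + yz^{2} + yz - z^{4} + z^{3} + z^{2} + 1 → xz + x - y^{4} - y^{3} + y^{2}z^{2} - y^{2} + yz^{2} + yz - y - z^{4} + z^{3} + z^{2} + 1
  leading term xz: subtract (1)·k_3 from xz + x - y^{4} - y^{3} + y^{2}z^{2} - y^{2} + yz^{2} + yz - y - z^{4} + z^{3} + z^{2} + 1 → -y^{4} - y^{3} + y^{2}z^{2} + yz^{2} + yz + y - z^{4} + z^{3} + z^{2}
  leading term y^{4}: no divisor's leading term divides it; move -y^{4} to the remainder.
  leading term y^{3}: no divisor's leading term divides it; move -y^{3} to the remainder.
  leading term y^{2}z^{2}: no divisor's leading term divides it; move y^{2}z^{2} to the remainder.
  leading term yz^{2}: no divisor's leading term divides it; move yz^{2} to the remainder.
  leading term yz: no divisor's leading term divides it; move yz to the remainder.
  leading term y: no divisor's leading term divides it; move y to the remainder.
  leading term z^{4}: no divisor's leading term divides it; move -z^{4} to the remainder.
  leading term z^{3}: no divisor's leading term divides it; move z^{3} to the remainder.
  leading term z^{2}: no divisor's leading term divides it; move z^{2} to the remainder.
  remainder -y^{4} - y^{3} + y^{2}z^{2} + yz^{2} + yz + y - z^{4} + z^{3} + z^{2} ≠ 0; add k_5 = -y^{4} - y^{3} + y^{2}z^{2} + yz^{2} + yz + y - z^{4} + z^{3} + z^{2} to the basis.

The other S-polynomials (S(h_2,k_3), S(h_1,k_4), S(h_2,k_4), S(h_1,k_5), S(h_2,k_5), S(k_3,k_5), S(k_4,k_5)) all reduce to 0 modulo the current basis, so we have a Gröbner basis.
Inter-reduce: drop elements whose leading term is divisible by another's, tail-reduce, and make monic.
Reduced Gröbner basis: {x^{2} - x - y^{2} - y + z^{2} + 1, xy^{2} - xy - x - y^{2}z + y^{2} - yz + z^{3} + z^{2} + z - 1, xz + x - y^{2} + y + 1, y^{4} + y^{3} - y^{2}z^{2} - yz^{2} - yz - y + z^{4} - z^{3} - z^{2}}.

The bases are distinct; the ideals are different.
The choice of monomial ordering does not affect the verdict — as long as both bases are computed under the same ordering, their equality decides ideal equality.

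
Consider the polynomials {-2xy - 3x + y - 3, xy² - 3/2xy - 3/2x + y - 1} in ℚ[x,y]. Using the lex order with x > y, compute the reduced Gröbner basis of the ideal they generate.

f_1 = -2xy - 3x + y - 3, LT = xy.
f_2 = xy² - 3/2xy - 3/2x + y - 1, LT = xy².

S(f_1,f_2): lcm = xy². S = 3xy + 3/2x - ½y² + ½y + 1.
  reduce S modulo (f_1, f_2):
  remainder -3x - ½y² + 2y - 7/2 ≠ 0; add g_3 = -3x - ½y² + 2y - 7/2 to the basis.

S(f_1,g_3): lcm = xy. S = 3/2x - ⅙y³ + ⅔y² - 5/3y + 3/2.
  reduce S modulo (f_1, f_2, g_3):
  remainder -⅙y³ + 5/12y² - ⅔y - ¼ ≠ 0; add g_4 = -⅙y³ + 5/12y² - ⅔y - ¼ to the basis.

The other S-polynomials (S(f_2,g_3), S(f_1,g_4), S(f_2,g_4), S(g_3,g_4)) all reduce to 0 modulo the current basis, so we have a Gröbner basis.
Inter-reduce: drop elements whose leading term is divisible by another's, tail-reduce, and make monic.

G = {x + ⅙y² - ⅔y + 7/6, y³ - 5/2y² + 4y + 3/2}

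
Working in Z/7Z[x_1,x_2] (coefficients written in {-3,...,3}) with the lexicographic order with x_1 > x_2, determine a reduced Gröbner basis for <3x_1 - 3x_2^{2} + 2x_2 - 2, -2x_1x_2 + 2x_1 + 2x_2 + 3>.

G = {x_1 - x_2^{2} + 3x_2 - 3, x_2^{3} + 3x_2^{2} - 2x_2 - 1}

f_1 = 3x_1 - 3x_2^{2} + 2x_2 - 2, LT = x_1.
f_2 = -2x_1x_2 + 2x_1 + 2x_2 + 3, LT = x_1x_2.

S(f_1,f_2): lcm = x_1x_2. S = x_1 - x_2^{3} + 3x_2^{2} - 2x_2 - 2.
  leading term x_1: subtract (-2)·f_1 from x_1 - x_2^{3} + 3x_2^{2} - 2x_2 - 2 → -x_2^{3} - 3x_2^{2} + 2x_2 + 1
  leading term x_2^{3}: no divisor's leading term divides it; move -x_2^{3} to the remainder.
  leading term x_2^{2}: no divisor's leading term divides it; move -3x_2^{2} to the remainder.
  leading term x_2: no divisor's leading term divides it; move 2x_2 to the remainder.
  leading term 1: no divisor's leading term divides it; move 1 to the remainder.
  remainder -x_2^{3} - 3x_2^{2} + 2x_2 + 1 ≠ 0; add g_3 = -x_2^{3} - 3x_2^{2} + 2x_2 + 1 to the basis.

The other S-polynomials (S(f_1,g_3), S(f_2,g_3)) all reduce to 0 modulo the current basis, so we have a Gröbner basis.
Inter-reduce: drop elements whose leading term is divisible by another's, tail-reduce, and make monic.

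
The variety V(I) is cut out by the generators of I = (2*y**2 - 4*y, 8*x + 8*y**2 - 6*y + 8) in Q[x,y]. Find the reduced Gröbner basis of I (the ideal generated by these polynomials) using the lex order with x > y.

f_1 = 2*y**2 - 4*y, LT = y**2.
f_2 = 8*x + 8*y**2 - 6*y + 8, LT = x.

The S-polynomials (S(f_1,f_2)) all reduce to 0 modulo the current basis, so we have a Gröbner basis.

G = {x + 5/4*y + 1, y**2 - 2*y}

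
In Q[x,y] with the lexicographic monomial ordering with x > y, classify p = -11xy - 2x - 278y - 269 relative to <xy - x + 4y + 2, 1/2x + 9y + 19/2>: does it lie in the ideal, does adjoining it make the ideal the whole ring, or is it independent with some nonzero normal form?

-11xy - 2x - 278y - 269 lies in I (it reduces to 0).

First compute the reduced Gröbner basis of I by Buchberger's algorithm.
f_1 = xy - x + 4y + 2, LT = xy.
f_2 = 1/2x + 9y + 19/2, LT = x.

S(f_1,f_2): lcm = xy. S = -x - 18y^2 - 15y + 2.
  leading term x: subtract (-2)·f_2 from -x - 18y^2 - 15y + 2 → -18y^2 + 3y + 21
  leading term y^2: no divisor's leading term divides it; move -18y^2 to the remainder.
  leading term y: no divisor's leading term divides it; move 3y to the remainder.
  leading term 1: no divisor's leading term divides it; move 21 to the remainder.
  remainder -18y^2 + 3y + 21 ≠ 0; add h_3 = -18y^2 + 3y + 21 to the basis.

The other S-polynomials (S(f_1,h_3), S(f_2,h_3)) all reduce to 0 modulo the current basis, so we have a Gröbner basis.
Inter-reduce: drop elements whose leading term is divisible by another's, tail-reduce, and make monic.
Reduced Gröbner basis: {x + 18y + 19, y^2 - 1/6y - 7/6}.
Label its elements g_1 = x + 18y + 19, g_2 = y^2 - 1/6y - 7/6.

Reduce p = -11xy - 2x - 278y - 269 modulo G:
  leading term xy: subtract (-11y)·g_1 from -11xy - 2x - 278y - 269 → -2x + 198y^2 - 69y - 269
  leading term x: subtract (-2)·g_1 from -2x + 198y^2 - 69y - 269 → 198y^2 - 33y - 231
  leading term y^2: subtract (198)·g_2 from 198y^2 - 33y - 231 → 0
  normal form = 0.
Since the normal form is 0, p ∈ I.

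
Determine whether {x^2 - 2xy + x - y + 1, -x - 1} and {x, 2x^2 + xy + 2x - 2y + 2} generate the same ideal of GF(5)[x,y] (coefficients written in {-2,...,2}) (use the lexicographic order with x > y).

For a fixed monomial order, each ideal has a unique reduced Gröbner basis; comparing bases decides equality.
Buchberger on the first generating set:
f_1 = x^2 - 2xy + x - y + 1, LT = x^2.
f_2 = -x - 1, LT = x.

S(f_1,f_2): lcm = x^2. S = -2xy - y + 1.
  reduce S modulo (f_1, f_2):
  remainder y + 1 ≠ 0; add g_3 = y + 1 to the basis.

The other S-polynomials (S(f_1,g_3), S(f_2,g_3)) all reduce to 0 modulo the current basis, so we have a Gröbner basis.
Inter-reduce: drop elements whose leading term is divisible by another's, tail-reduce, and make monic.
Reduced Gröbner basis: {x + 1, y + 1}.

Buchberger on the second generating set:
h_1 = x, LT = x.
h_2 = 2x^2 + xy + 2x - 2y + 2, LT = x^2.

S(h_1,h_2): lcm = x^2. S = 2xy - x + y - 1.
  reduce S modulo (h_1, h_2):
  remainder y - 1 ≠ 0; add k_3 = y - 1 to the basis.

The other S-polynomials (S(h_1,k_3), S(h_2,k_3)) all reduce to 0 modulo the current basis, so we have a Gröbner basis.
Inter-reduce: drop elements whose leading term is divisible by another's, tail-reduce, and make monic.
Reduced Gröbner basis: {x, y - 1}.

These differ, so the ideals are not equal.

No, the ideals differ.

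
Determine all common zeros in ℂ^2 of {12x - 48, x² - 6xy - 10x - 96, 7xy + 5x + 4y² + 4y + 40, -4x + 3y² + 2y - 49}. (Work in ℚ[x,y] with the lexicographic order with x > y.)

{(4, -5)}

Compute a lex Gröbner basis by Buchberger's algorithm.
f_1 = 12x - 48, LT = x.
f_2 = x² - 6xy - 10x - 96, LT = x².
f_3 = 7xy + 5x + 4y² + 4y + 40, LT = xy.
f_4 = -4x + 3y² + 2y - 49, LT = x.

S(f_1,f_2): lcm = x². S = 6xy + 6x + 96.
  reduce S modulo (f_1, f_2, f_3, f_4):
  remainder 24y + 120 ≠ 0; add h_5 = 24y + 120 to the basis.

The other S-polynomials (S(f_1,f_3), S(f_1,f_4), S(f_2,f_3), S(f_2,f_4), S(f_3,f_4), S(f_1,h_5), S(f_2,h_5), S(f_3,h_5), S(f_4,h_5)) all reduce to 0 modulo the current basis, so we have a Gröbner basis.
Inter-reduce: drop elements whose leading term is divisible by another's, tail-reduce, and make monic.
Reduced Gröbner basis: {x - 4, y + 5}.

Since the basis is lex-ordered, y + 5 is univariate in y. Its roots are {-5}. Back-substituting each root into the other basis elements fixes the other coordinates.
  y = -5: the earlier basis element becomes x - 4 = 0, giving x = 4 — point (4, -5).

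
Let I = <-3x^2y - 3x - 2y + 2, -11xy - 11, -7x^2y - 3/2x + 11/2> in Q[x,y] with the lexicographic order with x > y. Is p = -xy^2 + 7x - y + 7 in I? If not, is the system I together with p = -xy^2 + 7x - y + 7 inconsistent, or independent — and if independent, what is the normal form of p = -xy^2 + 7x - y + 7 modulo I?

First compute the reduced Gröbner basis of I by Buchberger's algorithm.
f_1 = -3x^2y - 3x - 2y + 2, LT = x^2y.
f_2 = -11xy - 11, LT = xy.
f_3 = -7x^2y - 3/2x + 11/2, LT = x^2y.

S(f_1,f_2): lcm = x^2y. S = 2/3y - 2/3.
  reduce S modulo (f_1, f_2, f_3):
  remainder 2/3y - 2/3 ≠ 0; add h_4 = 2/3y - 2/3 to the basis.

S(f_1,f_3): lcm = x^2y. S = 11/14x + 2/3y + 5/42.
  reduce S modulo (f_1, f_2, f_3, h_4):
  remainder 11/14x + 11/14 ≠ 0; add h_5 = 11/14x + 11/14 to the basis.

The other S-polynomials (S(f_2,f_3), S(f_1,h_4), S(f_2,h_4), S(f_3,h_4), S(f_1,h_5), S(f_2,h_5), S(f_3,h_5), S(h_4,h_5)) all reduce to 0 modulo the current basis, so we have a Gröbner basis.
Inter-reduce: drop elements whose leading term is divisible by another's, tail-reduce, and make monic.
Reduced Gröbner basis: {x + 1, y - 1}.
Label its elements g_1 = x + 1, g_2 = y - 1.

Reduce p = -xy^2 + 7x - y + 7 modulo G:
  leading term xy^2: subtract (-y^2)·g_1 from -xy^2 + 7x - y + 7 → 7x + y^2 - y + 7
  leading term x: subtract (7)·g_1 from 7x + y^2 - y + 7 → y^2 - y
  leading term y^2: subtract (y)·g_2 from y^2 - y → 0
  normal form = 0.
Since the normal form is 0, p ∈ I.

-xy^2 + 7x - y + 7 lies in I (it reduces to 0).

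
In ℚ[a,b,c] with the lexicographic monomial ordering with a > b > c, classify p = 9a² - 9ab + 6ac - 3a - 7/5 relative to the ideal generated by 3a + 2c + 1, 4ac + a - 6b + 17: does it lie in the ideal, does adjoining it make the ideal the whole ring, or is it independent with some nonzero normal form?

9a² - 9ab + 6ac - 3a - 7/5 is independent of I; its normal form modulo I is -8/3c³ - 10/3c² + 59/3c + 134/15.

First compute the reduced Gröbner basis of I by Buchberger's algorithm.
f_1 = 3a + 2c + 1, LT = a.
f_2 = 4ac + a - 6b + 17, LT = ac.

S(f_1,f_2): lcm = ac. S = -¼a + 3/2b + ⅔c² + ⅓c - 17/4.
  leading term a: subtract (-1/12)·f_1 from -¼a + 3/2b + ⅔c² + ⅓c - 17/4 → 3/2b + ⅔c² + ½c - 25/6
  leading term b: no divisor's leading term divides it; move 3/2b to the remainder.
  leading term c²: no divisor's leading term divides it; move ⅔c² to the remainder.
  leading term c: no divisor's leading term divides it; move ½c to the remainder.
  leading term 1: no divisor's leading term divides it; move -25/6 to the remainder.
  remainder 3/2b + ⅔c² + ½c - 25/6 ≠ 0; add h_3 = 3/2b + ⅔c² + ½c - 25/6 to the basis.

S(f_1,h_3): leading monomials are coprime, so the S-polynomial reduces to 0 (Buchberger's first criterion).
S(f_2,h_3): leading monomials are coprime, so the S-polynomial reduces to 0 (Buchberger's first criterion).
Every S-polynomial of the final basis reduces to 0, so we have a Gröbner basis.
Inter-reduce: drop elements whose leading term is divisible by another's, tail-reduce, and make monic.
Reduced Gröbner basis: {a + ⅔c + ⅓, b + 4/9c² + ⅓c - 25/9}.
Label its elements g_1 = a + ⅔c + ⅓, g_2 = b + 4/9c² + ⅓c - 25/9.

Reduce p = 9a² - 9ab + 6ac - 3a - 7/5 modulo G:
  leading term a²: subtract (9a)·g_1 from 9a² - 9ab + 6ac - 3a - 7/5 → -9ab - 6a - 7/5
  leading term ab: subtract (-9b)·g_1 from -9ab - 6a - 7/5 → -6a + 6bc + 3b - 7/5
  leading term a: subtract (-6)·g_1 from -6a + 6bc + 3b - 7/5 → 6bc + 3b + 4c + ⅗
  leading term bc: subtract (6c)·g_2 from 6bc + 3b + 4c + ⅗ → 3b - 8/3c³ - 2c² + 62/3c + ⅗
  leading term b: subtract (3)·g_2 from 3b - 8/3c³ - 2c² + 62/3c + ⅗ → -8/3c³ - 10/3c² + 59/3c + 134/15
  leading term c³: no divisor's leading term divides it; move -8/3c³ to the remainder.
  leading term c²: no divisor's leading term divides it; move -10/3c² to the remainder.
  leading term c: no divisor's leading term divides it; move 59/3c to the remainder.
  leading term 1: no divisor's leading term divides it; move 134/15 to the remainder.
  normal form = -8/3c³ - 10/3c² + 59/3c + 134/15.
The normal form is nonzero, so p ∉ I. Since p minus its normal form lies in I, I + (p) = I + (r) where r = -8/3c³ - 10/3c² + 59/3c + 134/15; decide whether this ideal is the whole ring.
Run Buchberger on G together with r (pairs among the g_i already reduce to 0 since G is a Gröbner basis):
g_1 = a + ⅔c + ⅓, LT = a.
g_2 = b + 4/9c² + ⅓c - 25/9, LT = b.
r = -8/3c³ - 10/3c² + 59/3c + 134/15, LT = c³.

S(g_1,g_2): leading monomials are coprime, so the S-polynomial reduces to 0 (Buchberger's first criterion).
S(g_1,r): leading monomials are coprime, so the S-polynomial reduces to 0 (Buchberger's first criterion).
S(g_2,r): leading monomials are coprime, so the S-polynomial reduces to 0 (Buchberger's first criterion).
Every S-polynomial of the final basis reduces to 0, so we have a Gröbner basis.
Inter-reduce: drop elements whose leading term is divisible by another's, tail-reduce, and make monic.
Reduced Gröbner basis: {a + ⅔c + ⅓, b + 4/9c² + ⅓c - 25/9, c³ + 5/4c² - 59/8c - 67/20}.
The reduced Gröbner basis of I + (p) is {a + ⅔c + ⅓, b + 4/9c² + ⅓c - 25/9, c³ + 5/4c² - 59/8c - 67/20} ≠ {1}, a proper ideal, so the enlarged system stays consistent: p is independent of I, with normal form -8/3c³ - 10/3c² + 59/3c + 134/15.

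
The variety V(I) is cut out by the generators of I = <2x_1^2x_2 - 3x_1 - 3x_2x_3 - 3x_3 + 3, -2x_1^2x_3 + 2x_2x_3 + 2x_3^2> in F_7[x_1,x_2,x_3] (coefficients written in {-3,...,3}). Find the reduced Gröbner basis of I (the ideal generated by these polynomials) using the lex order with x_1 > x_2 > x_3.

G = {x_1^2x_2 + 2x_1 + 2x_2x_3 + 2x_3 - 2, x_1x_3 - 3x_2^2x_3 - 2x_2x_3^2 + x_3^2 - x_3, x_2^4x_3 - x_2^3x_3^2 + 2x_2^2x_3^3 - 3x_2^2x_3^2 + 3x_2^2x_3 - 2x_2x_3^3 + 2x_2x_3^2 + 3x_2x_3 - 3x_3^3 + 2x_3^2 - 3x_3}

f_1 = 2x_1^2x_2 - 3x_1 - 3x_2x_3 - 3x_3 + 3, LT = x_1^2x_2.
f_2 = -2x_1^2x_3 + 2x_2x_3 + 2x_3^2, LT = x_1^2x_3.

S(f_1,f_2): lcm = x_1^2x_2x_3. S = 2x_1x_3 + x_2^2x_3 + 3x_2x_3^2 + 2x_3^2 - 2x_3.
  leading term x_1x_3: no divisor's leading term divides it; move 2x_1x_3 to the remainder.
  leading term x_2^2x_3: no divisor's leading term divides it; move x_2^2x_3 to the remainder.
  leading term x_2x_3^2: no divisor's leading term divides it; move 3x_2x_3^2 to the remainder.
  leading term x_3^2: no divisor's leading term divides it; move 2x_3^2 to the remainder.
  leading term x_3: no divisor's leading term divides it; move -2x_3 to the remainder.
  remainder 2x_1x_3 + x_2^2x_3 + 3x_2x_3^2 + 2x_3^2 - 2x_3 ≠ 0; add g_3 = 2x_1x_3 + x_2^2x_3 + 3x_2x_3^2 + 2x_3^2 - 2x_3 to the basis.

S(f_1,g_3): lcm = x_1^2x_2x_3. S = 3x_1x_2^3x_3 + 2x_1x_2^2x_3^2 - x_1x_2x_3^2 + x_1x_2x_3 + 2x_1x_3 + 2x_2x_3^2 + 2x_3^2 - 2x_3.
  leading term x_1x_2^3x_3: subtract (-2x_2^3)·g_3 from 3x_1x_2^3x_3 + 2x_1x_2^2x_3^2 - x_1x_2x_3^2 + x_1x_2x_3 + 2x_1x_3 + 2x_2x_3^2 + 2x_3^2 - 2x_3 → 2x_1x_2^2x_3^2 - x_1x_2x_3^2 + x_1x_2x_3 + 2x_1x_3 + 2x_2^5x_3 - x_2^4x_3^2 - 3x_2^3x_3^2 + 3x_2^3x_3 + 2x_2x_3^2 + 2x_3^2 - 2x_3
  leading term x_1x_2^2x_3^2: subtract (x_2^2x_3)·g_3 from 2x_1x_2^2x_3^2 - x_1x_2x_3^2 + x_1x_2x_3 + 2x_1x_3 + 2x_2^5x_3 - x_2^4x_3^2 - 3x_2^3x_3^2 + 3x_2^3x_3 + 2x_2x_3^2 + 2x_3^2 - 2x_3 → -x_1x_2x_3^2 + x_1x_2x_3 + 2x_1x_3 + 2x_2^5x_3 - 2x_2^4x_3^2 - 3x_2^3x_3^3 - 3x_2^3x_3^2 + 3x_2^3x_3 - 2x_2^2x_3^3 + 2x_2^2x_3^2 + 2x_2x_3^2 + 2x_3^2 - 2x_3
  leading term x_1x_2x_3^2: subtract (3x_2x_3)·g_3 from -x_1x_2x_3^2 + x_1x_2x_3 + 2x_1x_3 + 2x_2^5x_3 - 2x_2^4x_3^2 - 3x_2^3x_3^3 - 3x_2^3x_3^2 + 3x_2^3x_3 - 2x_2^2x_3^3 + 2x_2^2x_3^2 + 2x_2x_3^2 + 2x_3^2 - 2x_3 → x_1x_2x_3 + 2x_1x_3 + 2x_2^5x_3 - 2x_2^4x_3^2 - 3x_2^3x_3^3 + x_2^3x_3^2 + 3x_2^3x_3 + 3x_2^2x_3^3 + 2x_2^2x_3^2 + x_2x_3^3 + x_2x_3^2 + 2x_3^2 - 2x_3
  leading term x_1x_2x_3: subtract (-3x_2)·g_3 from x_1x_2x_3 + 2x_1x_3 + 2x_2^5x_3 - 2x_2^4x_3^2 - 3x_2^3x_3^3 + x_2^3x_3^2 + 3x_2^3x_3 + 3x_2^2x_3^3 + 2x_2^2x_3^2 + x_2x_3^3 + x_2x_3^2 + 2x_3^2 - 2x_3 → 2x_1x_3 + 2x_2^5x_3 - 2x_2^4x_3^2 - 3x_2^3x_3^3 + x_2^3x_3^2 - x_2^3x_3 + 3x_2^2x_3^3 - 3x_2^2x_3^2 + x_2x_3^3 + x_2x_3 + 2x_3^2 - 2x_3
  leading term x_1x_3: subtract (1)·g_3 from 2x_1x_3 + 2x_2^5x_3 - 2x_2^4x_3^2 - 3x_2^3x_3^3 + x_2^3x_3^2 - x_2^3x_3 + 3x_2^2x_3^3 - 3x_2^2x_3^2 + x_2x_3^3 + x_2x_3 + 2x_3^2 - 2x_3 → 2x_2^5x_3 - 2x_2^4x_3^2 - 3x_2^3x_3^3 + x_2^3x_3^2 - x_2^3x_3 + 3x_2^2x_3^3 - 3x_2^2x_3^2 - x_2^2x_3 + x_2x_3^3 - 3x_2x_3^2 + x_2x_3
  leading term x_2^5x_3: no divisor's leading term divides it; move 2x_2^5x_3 to the remainder.
  leading term x_2^4x_3^2: no divisor's leading term divides it; move -2x_2^4x_3^2 to the remainder.
  leading term x_2^3x_3^3: no divisor's leading term divides it; move -3x_2^3x_3^3 to the remainder.
  leading term x_2^3x_3^2: no divisor's leading term divides it; move x_2^3x_3^2 to the remainder.
  leading term x_2^3x_3: no divisor's leading term divides it; move -x_2^3x_3 to the remainder.
  leading term x_2^2x_3^3: no divisor's leading term divides it; move 3x_2^2x_3^3 to the remainder.
  leading term x_2^2x_3^2: no divisor's leading term divides it; move -3x_2^2x_3^2 to the remainder.
  leading term x_2^2x_3: no divisor's leading term divides it; move -x_2^2x_3 to the remainder.
  leading term x_2x_3^3: no divisor's leading term divides it; move x_2x_3^3 to the remainder.
  leading term x_2x_3^2: no divisor's leading term divides it; move -3x_2x_3^2 to the remainder.
  leading term x_2x_3: no divisor's leading term divides it; move x_2x_3 to the remainder.
  remainder 2x_2^5x_3 - 2x_2^4x_3^2 - 3x_2^3x_3^3 + x_2^3x_3^2 - x_2^3x_3 + 3x_2^2x_3^3 - 3x_2^2x_3^2 - x_2^2x_3 + x_2x_3^3 - 3x_2x_3^2 + x_2x_3 ≠ 0; add g_4 = 2x_2^5x_3 - 2x_2^4x_3^2 - 3x_2^3x_3^3 + x_2^3x_3^2 - x_2^3x_3 + 3x_2^2x_3^3 - 3x_2^2x_3^2 - x_2^2x_3 + x_2x_3^3 - 3x_2x_3^2 + x_2x_3 to the basis.

S(f_2,g_3): lcm = x_1^2x_3. S = 3x_1x_2^2x_3 + 2x_1x_2x_3^2 - x_1x_3^2 + x_1x_3 - x_2x_3 - x_3^2.
  leading term x_1x_2^2x_3: subtract (-2x_2^2)·g_3 from 3x_1x_2^2x_3 + 2x_1x_2x_3^2 - x_1x_3^2 + x_1x_3 - x_2x_3 - x_3^2 → 2x_1x_2x_3^2 - x_1x_3^2 + x_1x_3 + 2x_2^4x_3 - x_2^3x_3^2 - 3x_2^2x_3^2 + 3x_2^2x_3 - x_2x_3 - x_3^2
  leading term x_1x_2x_3^2: subtract (x_2x_3)·g_3 from 2x_1x_2x_3^2 - x_1x_3^2 + x_1x_3 + 2x_2^4x_3 - x_2^3x_3^2 - 3x_2^2x_3^2 + 3x_2^2x_3 - x_2x_3 - x_3^2 → -x_1x_3^2 + x_1x_3 + 2x_2^4x_3 - 2x_2^3x_3^2 - 3x_2^2x_3^3 - 3x_2^2x_3^2 + 3x_2^2x_3 - 2x_2x_3^3 + 2x_2x_3^2 - x_2x_3 - x_3^2
  leading term x_1x_3^2: subtract (3x_3)·g_3 from -x_1x_3^2 + x_1x_3 + 2x_2^4x_3 - 2x_2^3x_3^2 - 3x_2^2x_3^3 - 3x_2^2x_3^2 + 3x_2^2x_3 - 2x_2x_3^3 + 2x_2x_3^2 - x_2x_3 - x_3^2 → x_1x_3 + 2x_2^4x_3 - 2x_2^3x_3^2 - 3x_2^2x_3^3 + x_2^2x_3^2 + 3x_2^2x_3 + 3x_2x_3^3 + 2x_2x_3^2 - x_2x_3 + x_3^3 - 2x_3^2
  leading term x_1x_3: subtract (-3)·g_3 from x_1x_3 + 2x_2^4x_3 - 2x_2^3x_3^2 - 3x_2^2x_3^3 + x_2^2x_3^2 + 3x_2^2x_3 + 3x_2x_3^3 + 2x_2x_3^2 - x_2x_3 + x_3^3 - 2x_3^2 → 2x_2^4x_3 - 2x_2^3x_3^2 - 3x_2^2x_3^3 + x_2^2x_3^2 - x_2^2x_3 + 3x_2x_3^3 - 3x_2x_3^2 - x_2x_3 + x_3^3 - 3x_3^2 + x_3
  leading term x_2^4x_3: no divisor's leading term divides it; move 2x_2^4x_3 to the remainder.
  leading term x_2^3x_3^2: no divisor's leading term divides it; move -2x_2^3x_3^2 to the remainder.
  leading term x_2^2x_3^3: no divisor's leading term divides it; move -3x_2^2x_3^3 to the remainder.
  leading term x_2^2x_3^2: no divisor's leading term divides it; move x_2^2x_3^2 to the remainder.
  leading term x_2^2x_3: no divisor's leading term divides it; move -x_2^2x_3 to the remainder.
  leading term x_2x_3^3: no divisor's leading term divides it; move 3x_2x_3^3 to the remainder.
  leading term x_2x_3^2: no divisor's leading term divides it; move -3x_2x_3^2 to the remainder.
  leading term x_2x_3: no divisor's leading term divides it; move -x_2x_3 to the remainder.
  leading term x_3^3: no divisor's leading term divides it; move x_3^3 to the remainder.
  leading term x_3^2: no divisor's leading term divides it; move -3x_3^2 to the remainder.
  leading term x_3: no divisor's leading term divides it; move x_3 to the remainder.
  remainder 2x_2^4x_3 - 2x_2^3x_3^2 - 3x_2^2x_3^3 + x_2^2x_3^2 - x_2^2x_3 + 3x_2x_3^3 - 3x_2x_3^2 - x_2x_3 + x_3^3 - 3x_3^2 + x_3 ≠ 0; add g_5 = 2x_2^4x_3 - 2x_2^3x_3^2 - 3x_2^2x_3^3 + x_2^2x_3^2 - x_2^2x_3 + 3x_2x_3^3 - 3x_2x_3^2 - x_2x_3 + x_3^3 - 3x_3^2 + x_3 to the basis.

The other S-polynomials (S(f_1,g_4), S(f_2,g_4), S(g_3,g_4), S(f_1,g_5), S(f_2,g_5), S(g_3,g_5), S(g_4,g_5)) all reduce to 0 modulo the current basis, so we have a Gröbner basis.
Inter-reduce: drop elements whose leading term is divisible by another's, tail-reduce, and make monic.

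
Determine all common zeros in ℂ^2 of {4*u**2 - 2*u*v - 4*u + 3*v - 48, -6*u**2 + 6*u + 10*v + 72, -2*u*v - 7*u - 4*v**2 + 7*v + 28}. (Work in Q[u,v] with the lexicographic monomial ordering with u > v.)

Compute a lex Gröbner basis by Buchberger's algorithm.
f_1 = 4*u**2 - 2*u*v - 4*u + 3*v - 48, LT = u**2.
f_2 = -6*u**2 + 6*u + 10*v + 72, LT = u**2.
f_3 = -2*u*v - 7*u - 4*v**2 + 7*v + 28, LT = u*v.

S(f_1,f_2): lcm = u**2. S = -1/2*u*v + 29/12*v.
  leading term u*v: subtract (1/4)·f_3 from -1/2*u*v + 29/12*v → 7/4*u + v**2 + 2/3*v - 7
  leading term u: no divisor's leading term divides it; move 7/4*u to the remainder.
  leading term v**2: no divisor's leading term divides it; move v**2 to the remainder.
  leading term v: no divisor's leading term divides it; move 2/3*v to the remainder.
  leading term 1: no divisor's leading term divides it; move -7 to the remainder.
  remainder 7/4*u + v**2 + 2/3*v - 7 ≠ 0; add h_4 = 7/4*u + v**2 + 2/3*v - 7 to the basis.

S(f_1,f_3): lcm = u**2*v. S = -7/2*u**2 - 5/2*u*v**2 + 5/2*u*v + 14*u + 3/4*v**2 - 12*v.
  leading term u**2: subtract (-7/8)·f_1 from -7/2*u**2 - 5/2*u*v**2 + 5/2*u*v + 14*u + 3/4*v**2 - 12*v → -5/2*u*v**2 + 3/4*u*v + 21/2*u + 3/4*v**2 - 75/8*v - 42
  leading term u*v**2: subtract (5/4*v)·f_3 from -5/2*u*v**2 + 3/4*u*v + 21/2*u + 3/4*v**2 - 75/8*v - 42 → 19/2*u*v + 21/2*u + 5*v**3 - 8*v**2 - 355/8*v - 42
  leading term u*v: subtract (-19/4)·f_3 from 19/2*u*v + 21/2*u + 5*v**3 - 8*v**2 - 355/8*v - 42 → -91/4*u + 5*v**3 - 27*v**2 - 89/8*v + 91
  leading term u: subtract (-13)·h_4 from -91/4*u + 5*v**3 - 27*v**2 - 89/8*v + 91 → 5*v**3 - 14*v**2 - 59/24*v
  leading term v**3: no divisor's leading term divides it; move 5*v**3 to the remainder.
  leading term v**2: no divisor's leading term divides it; move -14*v**2 to the remainder.
  leading term v: no divisor's leading term divides it; move -59/24*v to the remainder.
  remainder 5*v**3 - 14*v**2 - 59/24*v ≠ 0; add h_5 = 5*v**3 - 14*v**2 - 59/24*v to the basis.

S(f_2,f_3): lcm = u**2*v. S = -7/2*u**2 - 2*u*v**2 + 5/2*u*v + 14*u - 5/3*v**2 - 12*v.
  leading term u**2: subtract (-7/8)·f_1 from -7/2*u**2 - 2*u*v**2 + 5/2*u*v + 14*u - 5/3*v**2 - 12*v → -2*u*v**2 + 3/4*u*v + 21/2*u - 5/3*v**2 - 75/8*v - 42
  leading term u*v**2: subtract (v)·f_3 from -2*u*v**2 + 3/4*u*v + 21/2*u - 5/3*v**2 - 75/8*v - 42 → 31/4*u*v + 21/2*u + 4*v**3 - 26/3*v**2 - 299/8*v - 42
  leading term u*v: subtract (-31/8)·f_3 from 31/4*u*v + 21/2*u + 4*v**3 - 26/3*v**2 - 299/8*v - 42 → -133/8*u + 4*v**3 - 145/6*v**2 - 41/4*v + 133/2
  leading term u: subtract (-19/2)·h_4 from -133/8*u + 4*v**3 - 145/6*v**2 - 41/4*v + 133/2 → 4*v**3 - 44/3*v**2 - 47/12*v
  leading term v**3: subtract (4/5)·h_5 from 4*v**3 - 44/3*v**2 - 47/12*v → -52/15*v**2 - 39/20*v
  leading term v**2: no divisor's leading term divides it; move -52/15*v**2 to the remainder.
  leading term v: no divisor's leading term divides it; move -39/20*v to the remainder.
  remainder -52/15*v**2 - 39/20*v ≠ 0; add h_6 = -52/15*v**2 - 39/20*v to the basis.

S(f_1,h_4): lcm = u**2. S = -4/7*u*v**2 - 37/42*u*v + 3*u + 3/4*v - 12.
  leading term u*v**2: subtract (2/7*v)·f_3 from -4/7*u*v**2 - 37/42*u*v + 3*u + 3/4*v - 12 → 47/42*u*v + 3*u + 8/7*v**3 - 2*v**2 - 29/4*v - 12
  leading term u*v: subtract (-47/84)·f_3 from 47/42*u*v + 3*u + 8/7*v**3 - 2*v**2 - 29/4*v - 12 → -11/12*u + 8/7*v**3 - 89/21*v**2 - 10/3*v + 11/3
  leading term u: subtract (-11/21)·h_4 from -11/12*u + 8/7*v**3 - 89/21*v**2 - 10/3*v + 11/3 → 8/7*v**3 - 26/7*v**2 - 188/63*v
  leading term v**3: subtract (8/35)·h_5 from 8/7*v**3 - 26/7*v**2 - 188/63*v → -18/35*v**2 - 109/45*v
  leading term v**2: subtract (27/182)·h_6 from -18/35*v**2 - 109/45*v → -1075/504*v
  leading term v: no divisor's leading term divides it; move -1075/504*v to the remainder.
  remainder -1075/504*v ≠ 0; add h_7 = -1075/504*v to the basis.

The other S-polynomials (S(f_2,h_4), S(f_3,h_4), S(f_1,h_5), S(f_2,h_5), S(f_3,h_5), S(h_4,h_5), S(f_1,h_6), S(f_2,h_6), S(f_3,h_6), S(h_4,h_6), S(h_5,h_6), S(f_1,h_7), S(f_2,h_7), S(f_3,h_7), S(h_4,h_7), S(h_5,h_7), S(h_6,h_7)) all reduce to 0 modulo the current basis, so we have a Gröbner basis.
Inter-reduce: drop elements whose leading term is divisible by another's, tail-reduce, and make monic.
Reduced Gröbner basis: {u - 4, v}.

Elimination: the polynomial v lies in the elimination ideal for v, so v ∈ {0}. For each such v, the remaining basis elements (now univariate) give the rest of the solution.
  v = 0: the earlier basis element becomes u - 4 = 0, giving u = 4 — point (4, 0).

{(4, 0)}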